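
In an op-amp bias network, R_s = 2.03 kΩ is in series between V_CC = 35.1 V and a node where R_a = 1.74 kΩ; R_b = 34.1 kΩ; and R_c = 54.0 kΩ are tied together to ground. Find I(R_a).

I ≈ 8.91 mA

Equivalent of the parallel group: R_p = 1.606 kΩ.
V_A = 35.1 × 1.606/3.636 = 15.50 V.
I(R_a) = V_A / R_a = 15.50/1.74 = 8.911 mA.
(Equivalently: I_total = 9.653 mA, then current-divider fraction G_k/ΣG = 0.9231.)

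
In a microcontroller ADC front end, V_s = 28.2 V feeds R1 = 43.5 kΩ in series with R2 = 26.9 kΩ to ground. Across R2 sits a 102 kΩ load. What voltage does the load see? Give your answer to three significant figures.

V_out ≈ 9.27 V

The load sits in parallel with R2, giving an effective lower resistance R2' = R2·R_L/(R2+R_L) = 21.29 kΩ.
Voltage divider with the loaded lower leg: V_out = 28.2 × 21.29/(43.5 + 21.29) = 28.2 × 0.3286 = 9.265 V.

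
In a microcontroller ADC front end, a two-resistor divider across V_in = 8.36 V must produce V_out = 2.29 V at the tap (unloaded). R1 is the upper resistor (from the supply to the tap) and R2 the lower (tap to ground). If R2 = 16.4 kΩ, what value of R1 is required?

R1 ≈ 43.5 kΩ

V_out/V_in = R2/(R1+R2) = 0.2739.
R1 = R2·(1/k − 1) = 16.4 × 2.651 = 43.47 kΩ.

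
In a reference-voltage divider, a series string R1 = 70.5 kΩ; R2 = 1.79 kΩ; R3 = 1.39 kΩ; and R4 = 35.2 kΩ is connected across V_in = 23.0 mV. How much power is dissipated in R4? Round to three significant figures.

P ≈ 1.57 nW

Series current I = V_in/ΣR = 23.0/108.9 = 0.2112 µA.
P = I²R = 0.04462 × 35.2 = 1.571 nW.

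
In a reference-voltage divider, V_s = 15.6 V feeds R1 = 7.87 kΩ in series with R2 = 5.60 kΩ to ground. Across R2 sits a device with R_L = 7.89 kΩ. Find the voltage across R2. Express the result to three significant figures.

V_out ≈ 4.58 V

R2 ‖ R_L = (5.60 × 7.89)/(5.60 + 7.89) = 3.275 kΩ.
Then V_out = V_s · R2'/(R1 + R2') = 15.6 × 3.275/11.15 = 4.584 V.
(Unloaded it would be 6.49 V; the load pulls it down.)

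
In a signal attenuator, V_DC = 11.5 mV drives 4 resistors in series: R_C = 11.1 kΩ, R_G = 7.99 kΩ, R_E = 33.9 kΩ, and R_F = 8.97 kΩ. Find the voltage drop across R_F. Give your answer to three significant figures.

ΣR = 11.1 + 7.99 + 33.9 + 8.97 = 61.96 kΩ.
V = V_DC · R/ΣR = 11.5 × 0.1448 = 1.665 mV.

V ≈ 1.66 mV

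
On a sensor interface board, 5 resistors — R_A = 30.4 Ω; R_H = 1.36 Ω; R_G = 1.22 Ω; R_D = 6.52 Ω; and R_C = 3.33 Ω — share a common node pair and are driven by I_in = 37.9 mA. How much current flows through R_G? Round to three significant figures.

I ≈ 15.2 mA

Total conductance ΣG = 1/30.4 + 1/1.36 + 1/1.22 + 1/6.52 + 1/3.33 = 2.042 (units of 1/Ω).
By the current-divider rule, I = I_in · G_k/ΣG = 37.9 × 0.4015 = 15.22 mA.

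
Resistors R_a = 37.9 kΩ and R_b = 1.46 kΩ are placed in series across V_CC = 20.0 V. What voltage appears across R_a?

V ≈ 19.3 V

ΣR = 37.9 + 1.46 = 39.36 kΩ.
By the voltage-divider rule, V = 20.0 × 37.90/39.36 = 19.26 V.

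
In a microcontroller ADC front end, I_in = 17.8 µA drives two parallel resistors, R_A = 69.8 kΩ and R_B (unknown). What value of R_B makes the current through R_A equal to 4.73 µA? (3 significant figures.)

The fraction through R_A equals R_B/(R_A+R_B).
With f = 0.2657, R_B = R_A · f/(1−f) = 69.8 × 0.3619 = 25.26 kΩ.

R_B ≈ 25.3 kΩ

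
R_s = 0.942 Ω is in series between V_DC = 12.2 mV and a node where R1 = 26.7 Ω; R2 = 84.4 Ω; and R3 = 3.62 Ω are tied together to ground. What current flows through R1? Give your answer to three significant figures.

Parallel bank: R_p = 1/(1/26.7 + 1/84.4 + 1/3.62) = 3.072 Ω.
Node voltage V_A = V_DC · R_p/(R_s + R_p) = 12.2 × 0.7653 = 9.337 mV.
Branch current I = V_A/R1 = 9.337/26.7 = 0.3497 mA.

I ≈ 0.350 mA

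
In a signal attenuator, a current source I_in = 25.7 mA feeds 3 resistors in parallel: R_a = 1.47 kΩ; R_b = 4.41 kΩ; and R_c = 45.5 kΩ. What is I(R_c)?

Total conductance ΣG = 1/1.47 + 1/4.41 + 1/45.5 = 0.9290 (units of 1/kΩ).
By the current-divider rule, I = I_in · G_k/ΣG = 25.7 × 0.02366 = 0.6080 mA.

I ≈ 0.608 mA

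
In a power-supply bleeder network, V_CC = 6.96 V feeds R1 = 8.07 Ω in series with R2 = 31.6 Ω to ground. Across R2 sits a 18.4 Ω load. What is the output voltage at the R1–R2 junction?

The load sits in parallel with R2, giving an effective lower resistance R2' = R2·R_L/(R2+R_L) = 11.63 Ω.
Then V_out = V_CC · R2'/(R1 + R2') = 6.96 × 11.63/19.70 = 4.109 V.
(Unloaded it would be 5.54 V; the load pulls it down.)

V_out ≈ 4.11 V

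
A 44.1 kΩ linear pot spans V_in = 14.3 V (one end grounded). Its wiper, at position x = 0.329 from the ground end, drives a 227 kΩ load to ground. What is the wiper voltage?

Lower segment x·R_p = 14.51 kΩ; upper segment (1−x)·R_p = 29.59 kΩ.
R_L loads the lower segment: effective lower R = 13.64 kΩ.
Then V_out = V_in · 13.64/(29.59 + 13.64) = 4.511 V.

V_out ≈ 4.51 V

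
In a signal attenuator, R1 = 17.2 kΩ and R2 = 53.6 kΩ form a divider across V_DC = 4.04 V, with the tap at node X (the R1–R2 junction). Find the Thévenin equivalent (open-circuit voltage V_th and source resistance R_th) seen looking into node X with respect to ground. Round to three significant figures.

V_th ≈ 3.06 V, R_th ≈ 13.0 kΩ

V_th is the unloaded tap voltage: V_DC · R2/(R1+R2) = 4.04 × 0.7571 = 3.059 V.
With V_DC suppressed (replaced by a short), R_th = R1 ‖ R2 = (17.20 × 53.6)/(17.20 + 53.6) = 13.02 kΩ.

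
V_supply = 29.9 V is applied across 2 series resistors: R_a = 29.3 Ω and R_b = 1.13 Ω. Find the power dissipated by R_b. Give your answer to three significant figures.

P ≈ 1.09 W

Series current I = V_supply/ΣR = 29.9/30.43 = 0.9826 A.
P(R_b) = I²·R_b = (0.9826)² × 1.13 = 1.091 W.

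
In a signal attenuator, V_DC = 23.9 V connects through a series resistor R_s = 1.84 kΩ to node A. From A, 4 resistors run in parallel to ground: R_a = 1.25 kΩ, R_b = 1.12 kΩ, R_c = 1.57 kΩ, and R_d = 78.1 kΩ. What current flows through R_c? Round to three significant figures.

Equivalent of the parallel group: R_p = 0.4269 kΩ.
V_A = 23.9 × 0.4269/2.267 = 4.501 V.
I(R_c) = V_A / R_c = 4.501/1.57 = 2.867 mA.

I ≈ 2.87 mA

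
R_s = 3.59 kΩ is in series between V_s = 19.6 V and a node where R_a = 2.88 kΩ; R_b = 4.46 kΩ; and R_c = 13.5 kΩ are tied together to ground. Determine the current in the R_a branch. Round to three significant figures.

I ≈ 2.05 mA

Parallel bank: R_p = 1/(1/2.88 + 1/4.46 + 1/13.5) = 1.549 kΩ.
Node voltage V_A = V_s · R_p/(R_s + R_p) = 19.6 × 0.3014 = 5.908 V.
Branch current I = V_A/R_a = 5.908/2.88 = 2.051 mA.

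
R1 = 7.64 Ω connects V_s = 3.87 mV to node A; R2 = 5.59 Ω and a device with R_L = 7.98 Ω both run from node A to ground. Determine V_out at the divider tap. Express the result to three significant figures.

The load sits in parallel with R2, giving an effective lower resistance R2' = R2·R_L/(R2+R_L) = 3.287 Ω.
Voltage divider with the loaded lower leg: V_out = 3.87 × 3.287/(7.64 + 3.287) = 3.87 × 0.3008 = 1.164 mV.
(Unloaded it would be 1.64 mV; the load pulls it down.)

V_out ≈ 1.16 mV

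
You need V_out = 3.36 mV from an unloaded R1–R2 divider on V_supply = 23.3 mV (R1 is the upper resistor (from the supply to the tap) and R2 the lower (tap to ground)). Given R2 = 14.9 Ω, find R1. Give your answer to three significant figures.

The divider ratio is R2/(R1+R2) = 3.36/23.3 = 0.1442.
So R1 = R2 · (V_supply/V_out − 1) = 14.9 × (23.3/3.36 − 1) = 14.9 × 5.935 = 88.42 Ω.

R1 ≈ 88.4 Ω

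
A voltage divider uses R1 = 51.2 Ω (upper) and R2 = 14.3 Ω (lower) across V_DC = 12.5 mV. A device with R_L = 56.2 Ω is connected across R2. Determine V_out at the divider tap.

V_out ≈ 2.28 mV

R2 ‖ R_L = (14.3 × 56.2)/(14.3 + 56.2) = 11.40 Ω.
Then V_out = V_DC · R2'/(R1 + R2') = 12.5 × 11.40/62.60 = 2.276 mV.
(Unloaded it would be 2.73 mV; the load pulls it down.)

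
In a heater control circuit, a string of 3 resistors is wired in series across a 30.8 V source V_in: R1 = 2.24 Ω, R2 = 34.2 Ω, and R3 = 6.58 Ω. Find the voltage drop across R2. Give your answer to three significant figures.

Total series resistance ΣR = 2.24 + 34.2 + 6.58 = 43.02 Ω.
By the voltage-divider rule, V = 30.8 × 34.20/43.02 = 24.49 V.

V ≈ 24.5 V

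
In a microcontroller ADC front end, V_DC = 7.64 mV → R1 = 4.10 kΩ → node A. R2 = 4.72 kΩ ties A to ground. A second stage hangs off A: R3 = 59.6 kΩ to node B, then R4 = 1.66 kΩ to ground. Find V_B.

V_B ≈ 0.107 mV

Node A sees R2 in parallel with the series input of stage 2, R3 + R4 = 61.26 kΩ.
Effective lower resistance at A: R2 ‖ 61.26 = 4.382 kΩ.
So V_A = 7.64 × 0.5166 = 3.947 mV.
Stage 2 is unloaded, so V_B = V_A · R4/(R3+R4) = 3.947 × 1.66/61.26 = 0.1070 mV.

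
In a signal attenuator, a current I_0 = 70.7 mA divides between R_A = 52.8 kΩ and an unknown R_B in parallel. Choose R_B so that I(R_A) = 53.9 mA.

In a two-way split, I_A/I_0 = R_B/(R_A + R_B).
53.9/70.7 = R_B/(R_A + R_B) → R_B = R_A · (0.7624)/(1 − 0.7624) = 52.8 × 3.208 = 169.4 kΩ.

R_B ≈ 169 kΩ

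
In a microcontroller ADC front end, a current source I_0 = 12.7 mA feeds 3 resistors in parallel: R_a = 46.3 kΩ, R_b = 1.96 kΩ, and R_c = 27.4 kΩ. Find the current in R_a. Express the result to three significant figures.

Total conductance ΣG = 1/46.3 + 1/1.96 + 1/27.4 = 0.5683 (units of 1/kΩ).
By the current-divider rule, I = I_0 · G_k/ΣG = 12.7 × 0.03801 = 0.4827 mA.

I ≈ 0.483 mA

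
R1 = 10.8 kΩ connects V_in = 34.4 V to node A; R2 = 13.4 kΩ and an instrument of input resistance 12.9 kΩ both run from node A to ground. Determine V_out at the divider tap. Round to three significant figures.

R2 ‖ R_L = (13.4 × 12.9)/(13.4 + 12.9) = 6.573 kΩ.
Voltage divider with the loaded lower leg: V_out = 34.4 × 6.573/(10.8 + 6.573) = 34.4 × 0.3783 = 13.01 V.
(Unloaded it would be 19.0 V; the load pulls it down.)

V_out ≈ 13.0 V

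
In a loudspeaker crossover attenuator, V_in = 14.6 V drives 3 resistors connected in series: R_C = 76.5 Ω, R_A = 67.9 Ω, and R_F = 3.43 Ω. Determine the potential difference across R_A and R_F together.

V ≈ 7.04 V

Series total: ΣR = 76.5 + 67.9 + 3.43 = 147.8 Ω.
R_{R_A..R_F} = 67.9 + 3.43 = 71.33 Ω.
V = V_in · R/ΣR = 14.6 × 0.4825 = 7.045 V.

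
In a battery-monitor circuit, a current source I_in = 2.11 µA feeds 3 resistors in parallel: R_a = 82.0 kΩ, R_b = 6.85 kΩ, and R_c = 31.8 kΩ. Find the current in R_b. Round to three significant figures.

I ≈ 1.62 µA

ΣG = 1/82.0 + 1/6.85 + 1/31.8 = 0.1896.
Current divider: I(R_b) = I_in · G_k/ΣG = 2.11 × (0.1460/0.1896) = 2.11 × 0.7699 = 1.624 µA.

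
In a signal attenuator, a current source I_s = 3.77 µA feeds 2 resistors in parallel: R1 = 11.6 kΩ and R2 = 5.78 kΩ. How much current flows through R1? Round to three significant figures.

With just two branches, the current splits inversely with resistance.
I(R1) = 3.77 × 5.78/(11.6 + 5.78) = 3.77 × 0.3326 = 1.254 µA.

I ≈ 1.25 µA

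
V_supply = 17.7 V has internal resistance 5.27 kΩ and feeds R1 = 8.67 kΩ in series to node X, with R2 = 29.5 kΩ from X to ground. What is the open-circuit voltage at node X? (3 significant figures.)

V_th ≈ 12.0 V

R1' = 5.27 + 8.67 = 13.94 kΩ (source resistance + R1).
Open-circuit (no load on X): V_th = V_supply · R2/(R1' + R2) = 17.7 × 29.5/(13.94 + 29.5) = 12.02 V.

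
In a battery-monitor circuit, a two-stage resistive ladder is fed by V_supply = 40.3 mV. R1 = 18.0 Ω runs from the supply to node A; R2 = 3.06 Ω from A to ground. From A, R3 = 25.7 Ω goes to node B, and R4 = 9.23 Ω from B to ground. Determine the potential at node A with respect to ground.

V_A ≈ 5.45 mV

Node A sees R2 in parallel with the series input of stage 2, R3 + R4 = 34.93 Ω.
R2 ‖ (R3+R4) = 2.814 Ω.
First divider: V_A = V_supply · 2.814/(18.0 + 2.814) = 5.448 mV.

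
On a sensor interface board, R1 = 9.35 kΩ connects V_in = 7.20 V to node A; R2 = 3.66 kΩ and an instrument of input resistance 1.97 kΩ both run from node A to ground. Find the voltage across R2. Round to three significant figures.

V_out ≈ 0.867 V

R2 ‖ R_L = (3.66 × 1.97)/(3.66 + 1.97) = 1.281 kΩ.
Now apply the divider: V_out = 7.20 × 0.1205 = 0.8674 V.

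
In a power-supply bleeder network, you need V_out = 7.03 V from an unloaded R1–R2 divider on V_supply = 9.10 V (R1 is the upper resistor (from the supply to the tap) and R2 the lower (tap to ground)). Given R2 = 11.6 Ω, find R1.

R1 ≈ 3.42 Ω

Required fraction k = V_out/V_supply = 0.7725.
R1 = R2·(1/k − 1) = 11.6 × 0.2945 = 3.416 Ω.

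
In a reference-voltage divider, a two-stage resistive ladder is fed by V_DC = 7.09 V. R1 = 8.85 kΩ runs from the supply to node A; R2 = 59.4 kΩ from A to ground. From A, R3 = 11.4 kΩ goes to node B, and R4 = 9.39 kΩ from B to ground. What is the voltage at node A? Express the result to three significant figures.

V_A ≈ 4.50 V

Node A sees R2 in parallel with the series input of stage 2, R3 + R4 = 20.79 kΩ.
Effective lower resistance at A: R2 ‖ 20.79 = 15.40 kΩ.
So V_A = 7.09 × 0.6351 = 4.503 V.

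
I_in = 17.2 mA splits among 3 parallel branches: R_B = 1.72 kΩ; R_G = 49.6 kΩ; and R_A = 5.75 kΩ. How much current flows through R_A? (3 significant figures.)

ΣG = 1/1.72 + 1/49.6 + 1/5.75 = 0.7755.
R_A takes the fraction G_k/ΣG = 0.1739/0.7755 = 0.2243, so I = 17.2 × 0.2243 = 3.857 mA.

I ≈ 3.86 mA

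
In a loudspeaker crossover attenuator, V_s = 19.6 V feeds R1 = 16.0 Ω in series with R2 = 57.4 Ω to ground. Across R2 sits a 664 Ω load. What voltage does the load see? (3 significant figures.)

First combine the lower leg with the load: R2 ‖ R_L = 52.83 Ω.
Voltage divider with the loaded lower leg: V_out = 19.6 × 52.83/(16.0 + 52.83) = 19.6 × 0.7676 = 15.04 V.
(Unloaded it would be 15.3 V; the load pulls it down.)

V_out ≈ 15.0 V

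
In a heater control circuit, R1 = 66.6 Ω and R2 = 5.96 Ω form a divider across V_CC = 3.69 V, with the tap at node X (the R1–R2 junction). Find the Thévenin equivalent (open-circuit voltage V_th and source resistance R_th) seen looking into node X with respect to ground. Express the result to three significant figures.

V_th ≈ 0.303 V, R_th ≈ 5.47 Ω

Open-circuit (no load on X): V_th = V_CC · R2/(R1 + R2) = 3.69 × 5.96/(66.60 + 5.96) = 0.3031 V.
Zeroing V_CC shorts the top of R1 to ground, so R_th = R1 ‖ R2 = 5.470 Ω.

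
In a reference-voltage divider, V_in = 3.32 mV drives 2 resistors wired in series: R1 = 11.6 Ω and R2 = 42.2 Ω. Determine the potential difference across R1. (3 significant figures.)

Series total: ΣR = 11.6 + 42.2 = 53.80 Ω.
V = V_in · R/ΣR = 3.32 × 0.2156 = 0.7158 mV.

V ≈ 0.716 mV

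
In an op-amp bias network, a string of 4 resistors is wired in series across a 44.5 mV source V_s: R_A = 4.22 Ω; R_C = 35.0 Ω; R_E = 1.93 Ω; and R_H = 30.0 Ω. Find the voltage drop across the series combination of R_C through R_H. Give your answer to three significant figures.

Series total: ΣR = 4.22 + 35.0 + 1.93 + 30.0 = 71.15 Ω.
R_{R_C..R_H} = 35.0 + 1.93 + 30.0 = 66.93 Ω.
By the voltage-divider rule, V = 44.5 × 66.93/71.15 = 41.86 mV.

V ≈ 41.9 mV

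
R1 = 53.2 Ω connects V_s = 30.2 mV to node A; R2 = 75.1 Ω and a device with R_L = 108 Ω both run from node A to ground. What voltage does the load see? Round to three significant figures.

V_out ≈ 13.7 mV

The load sits in parallel with R2, giving an effective lower resistance R2' = R2·R_L/(R2+R_L) = 44.30 Ω.
Voltage divider with the loaded lower leg: V_out = 30.2 × 44.30/(53.2 + 44.30) = 30.2 × 0.4543 = 13.72 mV.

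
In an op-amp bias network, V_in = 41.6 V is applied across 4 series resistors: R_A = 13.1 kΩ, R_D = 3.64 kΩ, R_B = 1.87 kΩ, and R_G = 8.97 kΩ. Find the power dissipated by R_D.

Series current I = V_in/ΣR = 41.6/27.58 = 1.508 mA.
P = I²R = 2.275 × 3.64 = 8.281 mW.

P ≈ 8.28 mW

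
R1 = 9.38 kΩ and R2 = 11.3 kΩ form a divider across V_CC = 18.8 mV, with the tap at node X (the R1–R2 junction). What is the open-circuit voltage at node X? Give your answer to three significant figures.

V_th ≈ 10.3 mV

V_th is the unloaded tap voltage: V_CC · R2/(R1+R2) = 18.8 × 0.5464 = 10.27 mV.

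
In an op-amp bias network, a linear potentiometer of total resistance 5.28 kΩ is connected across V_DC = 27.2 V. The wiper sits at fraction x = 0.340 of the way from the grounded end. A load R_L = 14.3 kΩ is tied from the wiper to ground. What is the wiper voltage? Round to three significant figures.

V_out ≈ 8.54 V

Split the track: R_lower = x·R_p = 1.795 kΩ, R_upper = (1−x)·R_p = 3.485 kΩ.
Lower segment in parallel with the load: 1.795 ‖ 14.3 = 1.595 kΩ.
V_out = 27.2 × 1.595/(3.485 + 1.595) = 8.540 V.
(Unloaded: V_out = x·V_DC = 9.25 V.)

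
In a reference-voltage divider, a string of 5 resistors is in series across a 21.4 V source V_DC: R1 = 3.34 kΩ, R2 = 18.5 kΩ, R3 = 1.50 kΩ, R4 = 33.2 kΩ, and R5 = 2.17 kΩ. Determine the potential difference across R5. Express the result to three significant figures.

ΣR = 3.34 + 18.5 + 1.50 + 33.2 + 2.17 = 58.71 kΩ.
V = V_DC · R/ΣR = 21.4 × 0.03696 = 0.7910 V.

V ≈ 0.791 V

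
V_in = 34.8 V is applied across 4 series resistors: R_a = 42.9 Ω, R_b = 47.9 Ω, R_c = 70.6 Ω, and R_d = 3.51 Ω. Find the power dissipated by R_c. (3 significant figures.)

Series current I = V_in/ΣR = 34.8/164.9 = 0.2110 A.
P(R_c) = I²·R_c = (0.2110)² × 70.6 = 3.144 W.

P ≈ 3.14 W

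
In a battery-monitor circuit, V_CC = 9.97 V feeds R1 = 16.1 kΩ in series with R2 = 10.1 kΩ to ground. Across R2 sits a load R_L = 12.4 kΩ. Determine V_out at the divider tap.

The load sits in parallel with R2, giving an effective lower resistance R2' = R2·R_L/(R2+R_L) = 5.566 kΩ.
Then V_out = V_CC · R2'/(R1 + R2') = 9.97 × 5.566/21.67 = 2.561 V.

V_out ≈ 2.56 V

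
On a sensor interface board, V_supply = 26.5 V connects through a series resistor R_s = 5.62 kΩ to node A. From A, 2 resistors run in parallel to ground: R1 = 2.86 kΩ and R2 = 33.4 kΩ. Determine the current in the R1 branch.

I ≈ 2.96 mA

Combine the parallel branches: R_p = (1/2.86 + 1/33.4)⁻¹ = 2.634 kΩ.
Node voltage V_A = V_supply · R_p/(R_s + R_p) = 26.5 × 0.3192 = 8.458 V.
Branch current I = V_A/R1 = 8.458/2.86 = 2.957 mA.
(Equivalently: I_total = 3.210 mA, then current-divider fraction G_k/ΣG = 0.9211.)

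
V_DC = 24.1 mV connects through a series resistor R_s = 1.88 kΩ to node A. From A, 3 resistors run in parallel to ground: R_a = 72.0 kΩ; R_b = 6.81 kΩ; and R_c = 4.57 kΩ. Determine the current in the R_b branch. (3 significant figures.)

Equivalent of the parallel group: R_p = 2.635 kΩ.
Node voltage V_A = V_DC · R_p/(R_s + R_p) = 24.1 × 0.5836 = 14.06 mV.
Branch current I = V_A/R_b = 14.06/6.81 = 2.065 µA.

I ≈ 2.07 µA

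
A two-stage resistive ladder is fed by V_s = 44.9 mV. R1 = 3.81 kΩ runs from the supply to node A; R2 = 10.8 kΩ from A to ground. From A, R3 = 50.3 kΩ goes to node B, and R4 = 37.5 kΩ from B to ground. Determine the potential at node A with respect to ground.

V_A ≈ 32.2 mV

Node A sees R2 in parallel with the series input of stage 2, R3 + R4 = 87.80 kΩ.
Effective lower resistance at A: R2 ‖ 87.80 = 9.617 kΩ.
V_A = 44.9 × 9.617/(3.81 + 9.617) = 32.16 mV.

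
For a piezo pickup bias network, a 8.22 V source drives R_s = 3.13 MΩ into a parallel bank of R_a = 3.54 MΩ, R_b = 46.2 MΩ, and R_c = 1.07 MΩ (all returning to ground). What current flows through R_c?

Parallel bank: R_p = 1/(1/3.54 + 1/46.2 + 1/1.07) = 0.8073 MΩ.
Node voltage V_A = V_in · R_p/(R_s + R_p) = 8.22 × 0.2050 = 1.685 V.
I(R_c) = V_A / R_c = 1.685/1.07 = 1.575 µA.

I ≈ 1.58 µA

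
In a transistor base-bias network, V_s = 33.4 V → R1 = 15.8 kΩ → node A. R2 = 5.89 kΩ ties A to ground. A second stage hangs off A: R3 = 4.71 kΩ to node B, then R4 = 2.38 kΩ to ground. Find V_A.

V_A ≈ 5.65 V

Node A sees R2 in parallel with the series input of stage 2, R3 + R4 = 7.090 kΩ.
R2 ‖ (R3+R4) = 3.217 kΩ.
So V_A = 33.4 × 0.1692 = 5.650 V.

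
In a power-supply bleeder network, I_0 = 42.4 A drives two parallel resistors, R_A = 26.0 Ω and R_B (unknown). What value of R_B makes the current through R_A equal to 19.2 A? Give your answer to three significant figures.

R_B ≈ 21.5 Ω

In a two-way split, I_A/I_0 = R_B/(R_A + R_B).
With f = 0.4528, R_B = R_A · f/(1−f) = 26.0 × 0.8276 = 21.52 Ω.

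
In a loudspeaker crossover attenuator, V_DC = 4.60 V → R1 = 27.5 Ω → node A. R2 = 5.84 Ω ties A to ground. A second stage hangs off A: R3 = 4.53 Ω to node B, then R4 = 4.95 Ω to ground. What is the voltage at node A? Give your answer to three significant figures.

V_A ≈ 0.534 V

The second stage (R3 + R4 = 9.480 Ω) loads node A in parallel with R2.
Effective lower resistance at A: R2 ‖ 9.480 = 3.614 Ω.
V_A = 4.60 × 3.614/(27.5 + 3.614) = 0.5343 V.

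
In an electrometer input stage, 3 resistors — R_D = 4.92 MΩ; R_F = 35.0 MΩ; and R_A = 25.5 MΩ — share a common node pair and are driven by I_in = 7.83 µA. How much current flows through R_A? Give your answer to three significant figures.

Total conductance ΣG = 1/4.92 + 1/35.0 + 1/25.5 = 0.2710 (units of 1/MΩ).
By the current-divider rule, I = I_in · G_k/ΣG = 7.83 × 0.1447 = 1.133 µA.

I ≈ 1.13 µA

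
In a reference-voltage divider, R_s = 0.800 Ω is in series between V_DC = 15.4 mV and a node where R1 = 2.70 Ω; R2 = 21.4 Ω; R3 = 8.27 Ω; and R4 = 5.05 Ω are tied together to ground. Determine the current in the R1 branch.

I ≈ 3.59 mA

Equivalent of the parallel group: R_p = 1.359 Ω.
Node voltage V_A = V_DC · R_p/(R_s + R_p) = 15.4 × 0.6294 = 9.693 mV.
Branch current I = V_A/R1 = 9.693/2.70 = 3.590 mA.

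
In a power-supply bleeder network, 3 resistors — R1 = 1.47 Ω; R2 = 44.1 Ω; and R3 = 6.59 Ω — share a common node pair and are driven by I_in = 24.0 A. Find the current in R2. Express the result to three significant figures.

I ≈ 0.637 A

Total conductance ΣG = 1/1.47 + 1/44.1 + 1/6.59 = 0.8547 (units of 1/Ω).
Current divider: I(R2) = I_in · G_k/ΣG = 24.0 × (0.02268/0.8547) = 24.0 × 0.02653 = 0.6367 A.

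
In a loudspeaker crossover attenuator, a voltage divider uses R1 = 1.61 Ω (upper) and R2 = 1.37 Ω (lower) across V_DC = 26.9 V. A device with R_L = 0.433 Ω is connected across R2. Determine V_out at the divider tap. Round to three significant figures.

First combine the lower leg with the load: R2 ‖ R_L = 0.3290 Ω.
Now apply the divider: V_out = 26.9 × 0.1697 = 4.564 V.

V_out ≈ 4.56 V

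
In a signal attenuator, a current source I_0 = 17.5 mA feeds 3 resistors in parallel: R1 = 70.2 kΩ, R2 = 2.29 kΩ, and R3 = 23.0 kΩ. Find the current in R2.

Total conductance ΣG = 1/70.2 + 1/2.29 + 1/23.0 = 0.4944 (units of 1/kΩ).
R2 takes the fraction G_k/ΣG = 0.4367/0.4944 = 0.8832, so I = 17.5 × 0.8832 = 15.46 mA.

I ≈ 15.5 mA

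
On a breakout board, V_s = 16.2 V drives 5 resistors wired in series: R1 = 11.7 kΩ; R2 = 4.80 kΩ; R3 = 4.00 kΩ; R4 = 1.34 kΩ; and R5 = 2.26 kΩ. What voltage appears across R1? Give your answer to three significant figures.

ΣR = 11.7 + 4.80 + 4.00 + 1.34 + 2.26 = 24.10 kΩ.
By the voltage-divider rule, V = 16.2 × 11.70/24.10 = 7.865 V.

V ≈ 7.86 V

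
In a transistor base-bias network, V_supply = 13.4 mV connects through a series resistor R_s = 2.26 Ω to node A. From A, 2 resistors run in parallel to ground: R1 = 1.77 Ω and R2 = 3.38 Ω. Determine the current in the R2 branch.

I ≈ 1.35 mA

Combine the parallel branches: R_p = (1/1.77 + 1/3.38)⁻¹ = 1.162 Ω.
V_A = 13.4 × 1.162/3.422 = 4.549 mV.
Branch current I = V_A/R2 = 4.549/3.38 = 1.346 mA.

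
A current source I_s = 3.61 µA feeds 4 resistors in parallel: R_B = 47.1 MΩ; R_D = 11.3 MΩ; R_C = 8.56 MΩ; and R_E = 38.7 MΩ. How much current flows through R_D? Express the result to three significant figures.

ΣG = 1/47.1 + 1/11.3 + 1/8.56 + 1/38.7 = 0.2524.
Current divider: I(R_D) = I_s · G_k/ΣG = 3.61 × (0.08850/0.2524) = 3.61 × 0.3506 = 1.266 µA.

I ≈ 1.27 µA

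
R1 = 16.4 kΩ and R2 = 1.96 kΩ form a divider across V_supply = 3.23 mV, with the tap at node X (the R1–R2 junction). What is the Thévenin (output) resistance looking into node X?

Looking into X with the source shorted: R_th = R1·R2/(R1+R2) = 16.40 × 1.96/18.36 = 1.751 kΩ.

R_th ≈ 1.75 kΩ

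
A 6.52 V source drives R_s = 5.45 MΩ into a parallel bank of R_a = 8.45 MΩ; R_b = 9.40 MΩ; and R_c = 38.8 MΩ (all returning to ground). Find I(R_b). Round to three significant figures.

I ≈ 0.293 µA

Parallel bank: R_p = 1/(1/8.45 + 1/9.40 + 1/38.8) = 3.992 MΩ.
V_A by voltage divider: V_A = 6.52 × 3.992/(5.45 + 3.992) = 2.757 V.
I(R_b) = V_A / R_b = 2.757/9.40 = 0.2933 µA.
(Equivalently: I_total = 0.6905 µA, then current-divider fraction G_k/ΣG = 0.4247.)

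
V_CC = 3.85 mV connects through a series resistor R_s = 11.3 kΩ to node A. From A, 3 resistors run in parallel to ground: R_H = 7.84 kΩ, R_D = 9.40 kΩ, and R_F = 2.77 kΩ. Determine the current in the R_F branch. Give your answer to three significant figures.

Parallel bank: R_p = 1/(1/7.84 + 1/9.40 + 1/2.77) = 1.681 kΩ.
V_A = 3.85 × 1.681/12.98 = 0.4985 mV.
I(R_F) = V_A / R_F = 0.4985/2.77 = 0.1800 µA.

I ≈ 0.180 µA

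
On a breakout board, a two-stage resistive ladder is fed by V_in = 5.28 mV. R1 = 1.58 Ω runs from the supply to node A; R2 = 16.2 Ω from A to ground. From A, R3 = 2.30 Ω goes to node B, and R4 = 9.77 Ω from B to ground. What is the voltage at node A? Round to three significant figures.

V_A ≈ 4.30 mV

The second stage (R3 + R4 = 12.07 Ω) loads node A in parallel with R2.
R2 ‖ (R3+R4) = 6.917 Ω.
V_A = 5.28 × 6.917/(1.58 + 6.917) = 4.298 mV.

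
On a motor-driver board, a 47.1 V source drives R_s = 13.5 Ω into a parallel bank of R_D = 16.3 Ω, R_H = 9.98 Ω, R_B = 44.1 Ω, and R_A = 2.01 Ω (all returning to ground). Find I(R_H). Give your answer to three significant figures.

Equivalent of the parallel group: R_p = 1.467 Ω.
V_A = 47.1 × 1.467/14.97 = 4.616 V.
Branch current I = V_A/R_H = 4.616/9.98 = 0.4625 A.

I ≈ 0.463 A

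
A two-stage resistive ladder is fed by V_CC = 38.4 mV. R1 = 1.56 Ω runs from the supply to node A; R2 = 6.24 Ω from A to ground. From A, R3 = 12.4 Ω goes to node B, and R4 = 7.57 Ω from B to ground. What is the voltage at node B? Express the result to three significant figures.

V_B ≈ 11.0 mV

Looking into the second stage from A: R3 + R4 = 19.97 Ω appears in parallel with R2.
Effective lower resistance at A: R2 ‖ 19.97 = 4.754 Ω.
First divider: V_A = V_CC · 4.754/(1.56 + 4.754) = 28.91 mV.
Then the unloaded second divider: V_B = V_A × R4/(R3+R4) = 28.91 × 0.3791 = 10.96 mV.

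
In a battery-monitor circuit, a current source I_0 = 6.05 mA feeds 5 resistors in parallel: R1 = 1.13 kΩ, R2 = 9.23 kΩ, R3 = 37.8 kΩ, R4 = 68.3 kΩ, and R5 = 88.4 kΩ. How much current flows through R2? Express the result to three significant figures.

ΣG = 1/1.13 + 1/9.23 + 1/37.8 + 1/68.3 + 1/88.4 = 1.046.
By the current-divider rule, I = I_0 · G_k/ΣG = 6.05 × 0.1036 = 0.6268 mA.

I ≈ 0.627 mA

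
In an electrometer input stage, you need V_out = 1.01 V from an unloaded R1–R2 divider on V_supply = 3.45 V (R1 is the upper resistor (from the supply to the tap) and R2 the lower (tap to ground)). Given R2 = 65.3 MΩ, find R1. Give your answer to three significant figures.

The divider ratio is R2/(R1+R2) = 1.01/3.45 = 0.2928.
So R1 = R2 · (V_supply/V_out − 1) = 65.3 × (3.45/1.01 − 1) = 65.3 × 2.416 = 157.8 MΩ.

R1 ≈ 158 MΩ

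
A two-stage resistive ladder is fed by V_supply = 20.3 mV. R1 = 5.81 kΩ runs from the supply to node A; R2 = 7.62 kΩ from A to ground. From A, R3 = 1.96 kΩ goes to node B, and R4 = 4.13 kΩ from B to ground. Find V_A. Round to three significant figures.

V_A ≈ 7.47 mV

Node A sees R2 in parallel with the series input of stage 2, R3 + R4 = 6.090 kΩ.
Effective lower resistance at A: R2 ‖ 6.090 = 3.385 kΩ.
First divider: V_A = V_supply · 3.385/(5.81 + 3.385) = 7.473 mV.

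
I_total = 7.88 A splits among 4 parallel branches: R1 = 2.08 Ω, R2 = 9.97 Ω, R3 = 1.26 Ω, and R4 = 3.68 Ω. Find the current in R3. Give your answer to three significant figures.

I ≈ 3.80 A

Conductances: ΣG = 1/2.08 + 1/9.97 + 1/1.26 + 1/3.68 = 1.646 (1/Ω).
By the current-divider rule, I = I_total · G_k/ΣG = 7.88 × 0.4820 = 3.798 A.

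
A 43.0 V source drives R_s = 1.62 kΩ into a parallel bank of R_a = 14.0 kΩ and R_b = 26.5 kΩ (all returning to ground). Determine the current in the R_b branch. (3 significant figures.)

I ≈ 1.38 mA

Parallel bank: R_p = 1/(1/14.0 + 1/26.5) = 9.160 kΩ.
V_A by voltage divider: V_A = 43.0 × 9.160/(1.62 + 9.160) = 36.54 V.
Branch current I = V_A/R_b = 36.54/26.5 = 1.379 mA.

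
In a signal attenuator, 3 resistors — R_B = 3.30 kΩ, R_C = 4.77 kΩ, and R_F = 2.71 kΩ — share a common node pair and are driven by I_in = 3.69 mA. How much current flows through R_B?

Total conductance ΣG = 1/3.30 + 1/4.77 + 1/2.71 = 0.8817 (units of 1/kΩ).
R_B takes the fraction G_k/ΣG = 0.3030/0.8817 = 0.3437, so I = 3.69 × 0.3437 = 1.268 mA.

I ≈ 1.27 mA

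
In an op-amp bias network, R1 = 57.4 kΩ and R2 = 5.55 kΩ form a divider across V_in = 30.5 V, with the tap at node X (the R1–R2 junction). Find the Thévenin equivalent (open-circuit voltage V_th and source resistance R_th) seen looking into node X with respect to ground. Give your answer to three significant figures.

V_th ≈ 2.69 V, R_th ≈ 5.06 kΩ

V_th is the unloaded tap voltage: V_in · R2/(R1+R2) = 30.5 × 0.08817 = 2.689 V.
With V_in suppressed (replaced by a short), R_th = R1 ‖ R2 = (57.40 × 5.55)/(57.40 + 5.55) = 5.061 kΩ.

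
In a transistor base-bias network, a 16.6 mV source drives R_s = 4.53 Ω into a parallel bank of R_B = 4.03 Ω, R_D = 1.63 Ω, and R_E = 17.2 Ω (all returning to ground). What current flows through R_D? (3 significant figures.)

Parallel bank: R_p = 1/(1/4.03 + 1/1.63 + 1/17.2) = 1.087 Ω.
V_A by voltage divider: V_A = 16.6 × 1.087/(4.53 + 1.087) = 3.213 mV.
Branch current I = V_A/R_D = 3.213/1.63 = 1.971 mA.

I ≈ 1.97 mA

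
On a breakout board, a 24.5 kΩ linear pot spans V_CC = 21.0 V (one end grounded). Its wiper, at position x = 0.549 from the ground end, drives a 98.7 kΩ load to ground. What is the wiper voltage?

Split the track: R_lower = x·R_p = 13.45 kΩ, R_upper = (1−x)·R_p = 11.05 kΩ.
(x·R_p) ‖ R_L = 11.84 kΩ.
V_out = 21.0 × 11.84/(11.05 + 11.84) = 10.86 V.

V_out ≈ 10.9 V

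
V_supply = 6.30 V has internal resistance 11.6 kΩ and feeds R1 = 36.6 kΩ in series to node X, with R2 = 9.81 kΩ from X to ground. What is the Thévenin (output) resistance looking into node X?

R1' = 11.6 + 36.6 = 48.20 kΩ (source resistance + R1).
Looking into X with the source shorted: R_th = R1'·R2/(R1'+R2) = 48.20 × 9.81/58.01 = 8.151 kΩ.

R_th ≈ 8.15 kΩ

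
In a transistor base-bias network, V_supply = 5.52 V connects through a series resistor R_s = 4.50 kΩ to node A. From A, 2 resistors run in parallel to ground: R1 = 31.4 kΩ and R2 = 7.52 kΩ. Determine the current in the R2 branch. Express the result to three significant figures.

Combine the parallel branches: R_p = (1/31.4 + 1/7.52)⁻¹ = 6.067 kΩ.
V_A = 5.52 × 6.067/10.57 = 3.169 V.
I(R2) = V_A / R2 = 3.169/7.52 = 0.4214 mA.

I ≈ 0.421 mA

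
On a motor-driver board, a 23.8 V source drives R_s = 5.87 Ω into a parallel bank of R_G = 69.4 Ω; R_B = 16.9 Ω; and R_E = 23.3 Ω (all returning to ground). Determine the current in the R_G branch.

Equivalent of the parallel group: R_p = 8.584 Ω.
V_A by voltage divider: V_A = 23.8 × 8.584/(5.87 + 8.584) = 14.13 V.
I(R_G) = V_A / R_G = 14.13/69.4 = 0.2037 A.

I ≈ 0.204 A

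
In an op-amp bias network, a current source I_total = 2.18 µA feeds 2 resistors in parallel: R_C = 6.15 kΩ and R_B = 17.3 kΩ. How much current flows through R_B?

For two parallel branches, I_k = I_total · (other R)/(sum of R).
I(R_B) = 2.18 × 6.15/(6.15 + 17.3) = 2.18 × 0.2623 = 0.5717 µA.

I ≈ 0.572 µA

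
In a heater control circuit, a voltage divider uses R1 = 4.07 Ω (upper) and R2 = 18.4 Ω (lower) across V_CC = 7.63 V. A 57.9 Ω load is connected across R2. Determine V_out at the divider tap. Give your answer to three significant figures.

V_out ≈ 5.91 V

R2 ‖ R_L = (18.4 × 57.9)/(18.4 + 57.9) = 13.96 Ω.
Then V_out = V_CC · R2'/(R1 + R2') = 7.63 × 13.96/18.03 = 5.908 V.
(Unloaded it would be 6.25 V; the load pulls it down.)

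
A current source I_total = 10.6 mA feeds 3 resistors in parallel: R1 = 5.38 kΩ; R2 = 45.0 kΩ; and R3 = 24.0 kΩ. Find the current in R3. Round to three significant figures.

I ≈ 1.77 mA

Total conductance ΣG = 1/5.38 + 1/45.0 + 1/24.0 = 0.2498 (units of 1/kΩ).
R3 takes the fraction G_k/ΣG = 0.04167/0.2498 = 0.1668, so I = 10.6 × 0.1668 = 1.768 mA.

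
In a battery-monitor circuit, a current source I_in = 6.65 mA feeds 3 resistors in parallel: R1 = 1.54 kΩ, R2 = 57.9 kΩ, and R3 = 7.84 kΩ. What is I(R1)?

ΣG = 1/1.54 + 1/57.9 + 1/7.84 = 0.7942.
By the current-divider rule, I = I_in · G_k/ΣG = 6.65 × 0.8176 = 5.437 mA.

I ≈ 5.44 mA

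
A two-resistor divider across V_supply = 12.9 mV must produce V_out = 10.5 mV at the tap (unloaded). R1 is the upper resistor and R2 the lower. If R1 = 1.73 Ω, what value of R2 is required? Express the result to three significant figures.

Required fraction k = V_out/V_supply = 0.8140.
Rearranging, R2 = R1·k/(1−k) = 1.73 × 4.375 = 7.569 Ω.

R2 ≈ 7.57 Ω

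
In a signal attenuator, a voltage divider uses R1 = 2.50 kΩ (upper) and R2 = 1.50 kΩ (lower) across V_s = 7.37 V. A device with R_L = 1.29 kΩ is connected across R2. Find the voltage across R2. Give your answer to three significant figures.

V_out ≈ 1.60 V

R2 ‖ R_L = (1.50 × 1.29)/(1.50 + 1.29) = 0.6935 kΩ.
Voltage divider with the loaded lower leg: V_out = 7.37 × 0.6935/(2.50 + 0.6935) = 7.37 × 0.2172 = 1.601 V.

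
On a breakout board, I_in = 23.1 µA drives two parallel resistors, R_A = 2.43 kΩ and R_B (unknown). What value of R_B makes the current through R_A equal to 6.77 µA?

R_B ≈ 1.01 kΩ

In a two-way split, I_A/I_in = R_B/(R_A + R_B).
6.77/23.1 = R_B/(R_A + R_B) → R_B = R_A · (0.2931)/(1 − 0.2931) = 2.43 × 0.4146 = 1.007 kΩ.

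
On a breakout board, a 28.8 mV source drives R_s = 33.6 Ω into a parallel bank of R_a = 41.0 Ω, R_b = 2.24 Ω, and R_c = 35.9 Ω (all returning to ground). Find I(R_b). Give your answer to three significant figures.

I ≈ 0.724 mA

Equivalent of the parallel group: R_p = 2.005 Ω.
V_A = 28.8 × 2.005/35.61 = 1.622 mV.
Branch current I = V_A/R_b = 1.622/2.24 = 0.7241 mA.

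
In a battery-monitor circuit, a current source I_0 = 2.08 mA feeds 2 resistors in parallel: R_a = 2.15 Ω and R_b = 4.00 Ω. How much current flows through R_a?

I ≈ 1.35 mA

With just two branches, the current splits inversely with resistance.
So I = 2.08 × 4.00/6.150 = 1.353 mA.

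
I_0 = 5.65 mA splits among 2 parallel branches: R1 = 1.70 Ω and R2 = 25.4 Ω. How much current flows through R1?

I ≈ 5.30 mA

Two-branch current divider: I_k = I_0 · R_other/(R_1 + R_2).
I(R1) = 5.65 × 25.4/(1.70 + 25.4) = 5.65 × 0.9373 = 5.296 mA.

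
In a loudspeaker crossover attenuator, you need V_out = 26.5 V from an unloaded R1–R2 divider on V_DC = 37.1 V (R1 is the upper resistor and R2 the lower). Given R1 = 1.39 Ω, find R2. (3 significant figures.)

V_out/V_DC = R2/(R1+R2) = 0.7143.
So R2 = R1 · V_out/(V_DC − V_out) = 1.39 × 26.5/(37.1 − 26.5) = 1.39 × 2.500 = 3.475 Ω.

R2 ≈ 3.47 Ω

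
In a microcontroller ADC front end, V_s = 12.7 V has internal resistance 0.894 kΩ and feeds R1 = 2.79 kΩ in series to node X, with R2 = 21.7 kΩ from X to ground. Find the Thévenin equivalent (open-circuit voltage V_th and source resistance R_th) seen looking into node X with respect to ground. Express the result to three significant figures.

V_th ≈ 10.9 V, R_th ≈ 3.15 kΩ

R1' = 0.894 + 2.79 = 3.684 kΩ (source resistance + R1).
V_th is the unloaded tap voltage: V_s · R2/(R1'+R2) = 12.7 × 0.8549 = 10.86 V.
Zeroing V_s shorts the top of R1' to ground, so R_th = R1' ‖ R2 = 3.149 kΩ.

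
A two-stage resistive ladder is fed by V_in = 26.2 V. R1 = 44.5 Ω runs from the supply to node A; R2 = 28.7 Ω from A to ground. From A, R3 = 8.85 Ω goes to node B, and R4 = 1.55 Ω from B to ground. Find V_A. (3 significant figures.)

V_A ≈ 3.84 V

Looking into the second stage from A: R3 + R4 = 10.40 Ω appears in parallel with R2.
R2 ‖ (R3+R4) = 7.634 Ω.
V_A = 26.2 × 7.634/(44.5 + 7.634) = 3.836 V.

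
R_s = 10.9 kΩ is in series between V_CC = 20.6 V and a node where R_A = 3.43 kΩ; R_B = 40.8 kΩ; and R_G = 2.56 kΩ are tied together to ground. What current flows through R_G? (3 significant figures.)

I ≈ 0.925 mA

Equivalent of the parallel group: R_p = 1.415 kΩ.
V_A = 20.6 × 1.415/12.32 = 2.367 V.
Branch current I = V_A/R_G = 2.367/2.56 = 0.9246 mA.
(Equivalently: I_total = 1.673 mA, then current-divider fraction G_k/ΣG = 0.5528.)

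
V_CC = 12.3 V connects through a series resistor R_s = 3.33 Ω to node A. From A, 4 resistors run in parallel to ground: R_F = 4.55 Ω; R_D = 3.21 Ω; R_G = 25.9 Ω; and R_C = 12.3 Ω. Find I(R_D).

I ≈ 1.21 A

Equivalent of the parallel group: R_p = 1.536 Ω.
V_A by voltage divider: V_A = 12.3 × 1.536/(3.33 + 1.536) = 3.882 V.
I(R_D) = V_A / R_D = 3.882/3.21 = 1.209 A.
(Equivalently: I_total = 2.528 A, then current-divider fraction G_k/ΣG = 0.4784.)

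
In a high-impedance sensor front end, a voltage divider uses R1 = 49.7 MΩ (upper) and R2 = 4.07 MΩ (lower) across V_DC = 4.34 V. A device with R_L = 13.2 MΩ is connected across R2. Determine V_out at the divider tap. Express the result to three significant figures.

R2 ‖ R_L = (4.07 × 13.2)/(4.07 + 13.2) = 3.111 MΩ.
Then V_out = V_DC · R2'/(R1 + R2') = 4.34 × 3.111/52.81 = 0.2556 V.
(Unloaded it would be 0.329 V; the load pulls it down.)

V_out ≈ 0.256 V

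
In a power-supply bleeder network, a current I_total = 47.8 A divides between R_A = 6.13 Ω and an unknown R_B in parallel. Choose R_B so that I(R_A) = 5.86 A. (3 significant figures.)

Two-branch current divider: I_A = I_total · R_B/(R_A + R_B).
With f = 0.1226, R_B = R_A · f/(1−f) = 6.13 × 0.1397 = 0.8565 Ω.

R_B ≈ 0.857 Ω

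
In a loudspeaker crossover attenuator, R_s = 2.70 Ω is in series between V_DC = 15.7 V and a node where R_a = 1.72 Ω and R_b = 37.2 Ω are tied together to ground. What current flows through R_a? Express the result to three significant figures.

I ≈ 3.45 A

Equivalent of the parallel group: R_p = 1.644 Ω.
V_A = 15.7 × 1.644/4.344 = 5.942 V.
I(R_a) = V_A / R_a = 5.942/1.72 = 3.454 A.
(Check via current divider: I_total = 3.614 A; share G_k/ΣG = 0.9558 → same result.)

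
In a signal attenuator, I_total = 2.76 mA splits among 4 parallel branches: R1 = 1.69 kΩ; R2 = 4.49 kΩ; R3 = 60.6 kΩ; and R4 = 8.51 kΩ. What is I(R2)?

I ≈ 0.648 mA

Total conductance ΣG = 1/1.69 + 1/4.49 + 1/60.6 + 1/8.51 = 0.9484 (units of 1/kΩ).
Current divider: I(R2) = I_total · G_k/ΣG = 2.76 × (0.2227/0.9484) = 2.76 × 0.2348 = 0.6481 mA.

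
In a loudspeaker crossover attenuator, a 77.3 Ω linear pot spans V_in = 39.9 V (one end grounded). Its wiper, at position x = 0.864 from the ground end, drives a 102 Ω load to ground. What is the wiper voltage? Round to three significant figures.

V_out ≈ 31.7 V

The pot divides into 10.51 Ω above the wiper and 66.79 Ω below.
Lower segment in parallel with the load: 66.79 ‖ 102 = 40.36 Ω.
Loaded-divider output: V_out = 39.9 × 0.7934 = 31.65 V.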